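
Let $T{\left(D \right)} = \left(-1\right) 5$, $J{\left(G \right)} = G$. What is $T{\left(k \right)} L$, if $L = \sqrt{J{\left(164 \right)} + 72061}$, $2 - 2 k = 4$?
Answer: $- 75 \sqrt{321} \approx -1343.7$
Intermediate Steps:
$k = -1$ ($k = 1 - 2 = -1$)
$L = 15 \sqrt{321}$ ($L = \sqrt{164 + 72061} = \sqrt{72225} = 15 \sqrt{321} \approx 268.75$)
$T{\left(D \right)} = -5$
$T{\left(k \right)} L = - 5 \cdot 15 \sqrt{321} = - 75 \sqrt{321}$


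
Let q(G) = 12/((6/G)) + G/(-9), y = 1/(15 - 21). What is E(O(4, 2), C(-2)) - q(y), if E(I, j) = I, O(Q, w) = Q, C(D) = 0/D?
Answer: 233/54 ≈ 4.3148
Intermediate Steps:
C(D) = 0
y = -⅙ (y = 1/(-6) = -⅙ ≈ -0.16667)
q(G) = 17*G/9 (q(G) = 12*(G/6) + G*(-⅑) = 2*G - G/9 = 17*G/9)
E(O(4, 2), C(-2)) - q(y) = 4 - 17*(-1)/(9*6) = 4 - 1*(-17/54) = 4 + 17/54 = 233/54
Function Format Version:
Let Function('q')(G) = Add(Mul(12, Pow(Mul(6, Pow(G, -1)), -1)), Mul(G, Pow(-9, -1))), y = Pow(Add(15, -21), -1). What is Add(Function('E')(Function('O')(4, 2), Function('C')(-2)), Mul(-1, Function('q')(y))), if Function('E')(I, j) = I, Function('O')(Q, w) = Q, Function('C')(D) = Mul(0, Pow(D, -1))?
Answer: Rational(233, 54) ≈ 4.3148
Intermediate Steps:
Function('C')(D) = 0
y = Rational(-1, 6) (y = Pow(-6, -1) = Rational(-1, 6) ≈ -0.16667)
Function('q')(G) = Mul(Rational(17, 9), G) (Function('q')(G) = Add(Mul(12, Mul(Rational(1, 6), G)), Mul(G, Rational(-1, 9))) = Add(Mul(2, G), Mul(Rational(-1, 9), G)) = Mul(Rational(17, 9), G))
Add(Function('E')(Function('O')(4, 2), Function('C')(-2)), Mul(-1, Function('q')(y))) = Add(4, Mul(-1, Mul(Rational(17, 9), Rational(-1, 6)))) = Add(4, Mul(-1, Rational(-17, 54))) = Add(4, Rational(17, 54)) = Rational(233, 54)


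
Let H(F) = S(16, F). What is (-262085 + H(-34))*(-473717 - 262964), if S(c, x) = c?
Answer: 193061252989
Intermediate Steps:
H(F) = 16
(-262085 + H(-34))*(-473717 - 262964) = (-262085 + 16)*(-473717 - 262964) = -262069*(-736681) = 193061252989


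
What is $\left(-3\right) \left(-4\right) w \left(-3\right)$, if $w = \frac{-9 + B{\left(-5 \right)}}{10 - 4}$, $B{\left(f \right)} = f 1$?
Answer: $84$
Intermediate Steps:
$B{\left(f \right)} = f$
$w = - \frac{7}{3}$ ($w = \frac{-9 - 5}{10 - 4} = - \frac{14}{6} = \left(-14\right) \frac{1}{6} = - \frac{7}{3} \approx -2.3333$)
$\left(-3\right) \left(-4\right) w \left(-3\right) = \left(-3\right) \left(-4\right) \left(- \frac{7}{3}\right) \left(-3\right) = 12 \left(- \frac{7}{3}\right) \left(-3\right) = \left(-28\right) \left(-3\right) = 84$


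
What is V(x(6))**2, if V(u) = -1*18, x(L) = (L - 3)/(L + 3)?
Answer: 324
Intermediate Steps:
x(L) = (-3 + L)/(3 + L)
V(u) = -18
V(x(6))**2 = (-18)**2 = 324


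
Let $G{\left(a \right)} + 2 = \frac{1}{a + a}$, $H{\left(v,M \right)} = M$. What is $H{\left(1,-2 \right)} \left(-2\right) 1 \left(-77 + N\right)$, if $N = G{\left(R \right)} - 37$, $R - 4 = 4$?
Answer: $- \frac{1855}{4} \approx -463.75$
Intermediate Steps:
$R = 8$ ($R = 4 + 4 = 8$)
$G{\left(a \right)} = -2 + \frac{1}{2 a}$ ($G{\left(a \right)} = -2 + \frac{1}{a + a} = -2 + \frac{1}{2 a}$)
$N = - \frac{623}{16}$ ($N = \left(-2 + \frac{1}{2 \cdot 8}\right) - 37 = \left(-2 + \frac{1}{2} \cdot \frac{1}{8}\right) - 37 = \left(-2 + \frac{1}{16}\right) - 37 = - \frac{31}{16} - 37 = - \frac{623}{16} \approx -38.938$)
$H{\left(1,-2 \right)} \left(-2\right) 1 \left(-77 + N\right) = \left(-2\right) \left(-2\right) 1 \left(-77 - \frac{623}{16}\right) = 4 \cdot 1 \left(- \frac{1855}{16}\right) = 4 \left(- \frac{1855}{16}\right) = - \frac{1855}{4}$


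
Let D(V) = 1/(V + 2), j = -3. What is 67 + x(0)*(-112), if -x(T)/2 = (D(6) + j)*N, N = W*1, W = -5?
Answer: 3287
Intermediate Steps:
N = -5 (N = -5*1 = -5)
D(V) = 1/(2 + V)
x(T) = -115/4 (x(T) = -2*(1/(2 + 6) - 3)*(-5) = -2*(1/8 - 3)*(-5) = -(-23)*(-5)/4 = -2*115/8 = -115/4)
67 + x(0)*(-112) = 67 - 115/4*(-112) = 67 + 3220 = 3287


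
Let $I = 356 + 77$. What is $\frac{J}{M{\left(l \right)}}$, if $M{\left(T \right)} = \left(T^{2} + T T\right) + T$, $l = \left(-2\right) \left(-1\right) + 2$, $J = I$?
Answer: $\frac{433}{36} \approx 12.028$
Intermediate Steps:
$I = 433$
$J = 433$
$l = 4$ ($l = 2 + 2 = 4$)
$M{\left(T \right)} = T + 2 T^{2}$ ($M{\left(T \right)} = \left(T^{2} + T^{2}\right) + T = 2 T^{2} + T = T + 2 T^{2}$)
$\frac{J}{M{\left(l \right)}} = \frac{433}{4 \left(1 + 2 \cdot 4\right)} = \frac{433}{4 \left(1 + 8\right)} = \frac{433}{4 \cdot 9} = \frac{433}{36}$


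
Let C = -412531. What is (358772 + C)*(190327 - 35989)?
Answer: -8297056542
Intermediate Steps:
(358772 + C)*(190327 - 35989) = (358772 - 412531)*(190327 - 35989) = -53759*154338 = -8297056542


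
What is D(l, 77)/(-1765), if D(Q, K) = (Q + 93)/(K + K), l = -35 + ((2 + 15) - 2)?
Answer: -73/271810 ≈ -0.00026857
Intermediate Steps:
l = -20 (l = -35 + (17 - 2) = -35 + 15 = -20)
D(Q, K) = (93 + Q)/(2*K) (D(Q, K) = (93 + Q)/((2*K)) = (93 + Q)*(1/(2*K)) = (93 + Q)/(2*K))
D(l, 77)/(-1765) = ((½)*(93 - 20)/77)/(-1765) = ((½)*(1/77)*73)*(-1/1765) = (73/154)*(-1/1765) = -73/271810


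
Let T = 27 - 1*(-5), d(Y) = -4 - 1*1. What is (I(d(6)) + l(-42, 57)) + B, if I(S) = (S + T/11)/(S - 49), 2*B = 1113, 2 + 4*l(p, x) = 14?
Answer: 166183/297 ≈ 559.54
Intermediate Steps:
l(p, x) = 3 (l(p, x) = -½ + (¼)*14 = -½ + 7/2 = 3)
B = 1113/2 (B = (½)*1113 = 1113/2 ≈ 556.50)
d(Y) = -5 (d(Y) = -4 - 1 = -5)
T = 32 (T = 27 + 5 = 32)
I(S) = (32/11 + S)/(-49 + S) (I(S) = (S + 32/11)/(S - 49) = (S + 32*(1/11))/(-49 + S) = (S + 32/11)/(-49 + S) = (32/11 + S)/(-49 + S))
(I(d(6)) + l(-42, 57)) + B = ((32/11 - 5)/(-49 - 5) + 3) + 1113/2 = (-23/11/(-54) + 3) + 1113/2 = (-1/54*(-23/11) + 3) + 1113/2 = (23/594 + 3) + 1113/2 = 1805/594 + 1113/2 = 166183/297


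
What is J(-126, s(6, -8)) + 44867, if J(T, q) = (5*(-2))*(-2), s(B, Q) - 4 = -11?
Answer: 44887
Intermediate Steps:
s(B, Q) = -7 (s(B, Q) = 4 - 11 = -7)
J(T, q) = 20 (J(T, q) = -10*(-2) = 20)
J(-126, s(6, -8)) + 44867 = 20 + 44867 = 44887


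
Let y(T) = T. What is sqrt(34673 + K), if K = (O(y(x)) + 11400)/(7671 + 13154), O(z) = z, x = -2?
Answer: sqrt(12275302591)/595 ≈ 186.21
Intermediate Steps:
K = 11398/20825 (K = (-2 + 11400)/(7671 + 13154) = 11398/20825 ≈ 0.54732)
sqrt(34673 + K) = sqrt(34673 + 11398/20825) = sqrt(722076623/20825) = sqrt(12275302591)/595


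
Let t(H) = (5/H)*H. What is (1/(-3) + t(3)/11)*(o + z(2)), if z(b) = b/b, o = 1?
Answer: 8/33 ≈ 0.24242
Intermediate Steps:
z(b) = 1
t(H) = 5
(1/(-3) + t(3)/11)*(o + z(2)) = (1/(-3) + 5/11)*(1 + 1) = (1*(-⅓) + 5*(1/11))*2 = (-⅓ + 5/11)*2 = (4/33)*2 = 8/33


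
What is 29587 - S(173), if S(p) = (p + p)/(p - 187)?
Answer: 207282/7 ≈ 29612.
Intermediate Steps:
S(p) = 2*p/(-187 + p) (S(p) = (2*p)/(-187 + p) = 2*p/(-187 + p))
29587 - S(173) = 29587 - 2*173/(-187 + 173) = 29587 - 2*173/(-14) = 29587 - 2*173*(-1)/14 = 29587 - 1*(-173/7) = 29587 + 173/7 = 207282/7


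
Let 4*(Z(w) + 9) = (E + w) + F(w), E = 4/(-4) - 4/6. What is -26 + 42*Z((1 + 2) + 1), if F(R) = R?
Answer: -675/2 ≈ -337.50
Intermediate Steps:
E = -5/3 (E = 4*(-¼) - 4*⅙ = -1 - ⅔ = -5/3 ≈ -1.6667)
Z(w) = -113/12 + w/2 (Z(w) = -9 + ((-5/3 + w) + w)/4 = -9 + (-5/3 + 2*w)/4 = -9 + (-5/12 + w/2) = -113/12 + w/2)
-26 + 42*Z((1 + 2) + 1) = -26 + 42*(-113/12 + ((1 + 2) + 1)/2) = -26 + 42*(-113/12 + (3 + 1)/2) = -26 + 42*(-113/12 + (½)*4) = -26 + 42*(-113/12 + 2) = -26 + 42*(-89/12) = -26 - 623/2 = -675/2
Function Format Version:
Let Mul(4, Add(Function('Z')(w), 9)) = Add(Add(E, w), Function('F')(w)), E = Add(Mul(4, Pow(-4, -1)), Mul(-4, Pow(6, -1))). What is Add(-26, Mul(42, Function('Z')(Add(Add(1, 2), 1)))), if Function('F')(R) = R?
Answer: Rational(-675, 2) ≈ -337.50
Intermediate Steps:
E = Rational(-5, 3) (E = Add(Mul(4, Rational(-1, 4)), Mul(-4, Rational(1, 6))) = Add(-1, Rational(-2, 3)) = Rational(-5, 3) ≈ -1.6667)
Function('Z')(w) = Add(Rational(-113, 12), Mul(Rational(1, 2), w)) (Function('Z')(w) = Add(-9, Mul(Rational(1, 4), Add(Add(Rational(-5, 3), w), w))) = Add(-9, Mul(Rational(1, 4), Add(Rational(-5, 3), Mul(2, w)))) = Add(-9, Add(Rational(-5, 12), Mul(Rational(1, 2), w))) = Add(Rational(-113, 12), Mul(Rational(1, 2), w)))
Add(-26, Mul(42, Function('Z')(Add(Add(1, 2), 1)))) = Add(-26, Mul(42, Add(Rational(-113, 12), Mul(Rational(1, 2), Add(Add(1, 2), 1))))) = Add(-26, Mul(42, Add(Rational(-113, 12), Mul(Rational(1, 2), Add(3, 1))))) = Add(-26, Mul(42, Add(Rational(-113, 12), Mul(Rational(1, 2), 4)))) = Add(-26, Mul(42, Add(Rational(-113, 12), 2))) = Add(-26, Mul(42, Rational(-89, 12))) = Add(-26, Rational(-623, 2)) = Rational(-675, 2)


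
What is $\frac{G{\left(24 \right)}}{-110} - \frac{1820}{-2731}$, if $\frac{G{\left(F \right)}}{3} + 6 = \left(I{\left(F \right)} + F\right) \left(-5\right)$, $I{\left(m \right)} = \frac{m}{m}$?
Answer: $\frac{1273483}{300410} \approx 4.2392$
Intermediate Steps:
$I{\left(m \right)} = 1$
$G{\left(F \right)} = -33 - 15 F$ ($G{\left(F \right)} = -18 + 3 \left(1 + F\right) \left(-5\right) = -18 + 3 \left(-5 - 5 F\right) = -18 - \left(15 + 15 F\right) = -33 - 15 F$)
$\frac{G{\left(24 \right)}}{-110} - \frac{1820}{-2731} = \frac{-33 - 360}{-110} - \frac{1820}{-2731} = \left(-33 - 360\right) \left(- \frac{1}{110}\right) - - \frac{1820}{2731} = \left(-393\right) \left(- \frac{1}{110}\right) + \frac{1820}{2731} = \frac{393}{110} + \frac{1820}{2731} = \frac{1273483}{300410}$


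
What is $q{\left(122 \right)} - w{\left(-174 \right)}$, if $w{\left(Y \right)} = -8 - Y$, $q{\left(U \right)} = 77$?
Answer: $-89$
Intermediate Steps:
$q{\left(122 \right)} - w{\left(-174 \right)} = 77 - \left(-8 - -174\right) = 77 - \left(-8 + 174\right) = 77 - 166 = -89$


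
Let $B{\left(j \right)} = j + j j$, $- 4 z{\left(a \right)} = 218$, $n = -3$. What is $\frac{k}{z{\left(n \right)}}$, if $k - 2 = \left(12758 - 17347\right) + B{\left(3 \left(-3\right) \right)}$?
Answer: $\frac{9030}{109} \approx 82.844$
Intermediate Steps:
$z{\left(a \right)} = - \frac{109}{2}$ ($z{\left(a \right)} = \left(- \frac{1}{4}\right) 218 = - \frac{109}{2}$)
$B{\left(j \right)} = j + j^{2}$
$k = -4515$ ($k = 2 + \left(\left(12758 - 17347\right) + 3 \left(-3\right) \left(1 + 3 \left(-3\right)\right)\right) = 2 - \left(4589 + 9 \left(1 - 9\right)\right) = 2 - 4517 = -4515$)
$\frac{k}{z{\left(n \right)}} = - \frac{4515}{- \frac{109}{2}} = \left(-4515\right) \left(- \frac{2}{109}\right) = \frac{9030}{109}$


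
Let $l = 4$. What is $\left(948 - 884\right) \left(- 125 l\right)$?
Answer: $-32000$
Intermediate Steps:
$\left(948 - 884\right) \left(- 125 l\right) = \left(948 - 884\right) \left(\left(-125\right) 4\right) = 64 \left(-500\right) = -32000$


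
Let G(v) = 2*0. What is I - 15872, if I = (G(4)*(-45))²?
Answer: -15872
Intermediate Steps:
G(v) = 0
I = 0 (I = (0*(-45))² = 0² = 0)
I - 15872 = 0 - 15872 = -15872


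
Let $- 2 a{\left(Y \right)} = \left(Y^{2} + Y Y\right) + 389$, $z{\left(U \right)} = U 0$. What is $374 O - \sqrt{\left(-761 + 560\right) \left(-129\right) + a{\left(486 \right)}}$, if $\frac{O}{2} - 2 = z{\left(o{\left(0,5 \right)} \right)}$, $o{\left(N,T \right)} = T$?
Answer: $1496 - \frac{i \sqrt{841846}}{2} \approx 1496.0 - 458.76 i$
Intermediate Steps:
$z{\left(U \right)} = 0$
$a{\left(Y \right)} = - \frac{389}{2} - Y^{2}$ ($a{\left(Y \right)} = - \frac{\left(Y^{2} + Y Y\right) + 389}{2} = - \frac{\left(Y^{2} + Y^{2}\right) + 389}{2} = - \frac{2 Y^{2} + 389}{2} = - \frac{389 + 2 Y^{2}}{2} = - \frac{389}{2} - Y^{2}$)
$O = 4$ ($O = 4 + 2 \cdot 0 = 4 + 0 = 4$)
$374 O - \sqrt{\left(-761 + 560\right) \left(-129\right) + a{\left(486 \right)}} = 374 \cdot 4 - \sqrt{\left(-761 + 560\right) \left(-129\right) - \frac{472781}{2}} = 1496 - \sqrt{\left(-201\right) \left(-129\right) - \frac{472781}{2}} = 1496 - \sqrt{25929 - \frac{472781}{2}} = 1496 - \sqrt{- \frac{420923}{2}} = 1496 - \frac{i \sqrt{841846}}{2}$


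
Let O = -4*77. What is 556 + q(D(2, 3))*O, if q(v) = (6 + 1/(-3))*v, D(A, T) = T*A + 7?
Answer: -66400/3 ≈ -22133.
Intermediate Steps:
O = -308
D(A, T) = 7 + A*T (D(A, T) = A*T + 7 = 7 + A*T)
q(v) = 17*v/3 (q(v) = (6 - ⅓)*v = 17*v/3)
556 + q(D(2, 3))*O = 556 + (17*(7 + 2*3)/3)*(-308) = 556 + (17*(7 + 6)/3)*(-308) = 556 + ((17/3)*13)*(-308) = 556 + (221/3)*(-308) = 556 - 68068/3 = -66400/3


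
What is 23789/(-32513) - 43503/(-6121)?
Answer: 1268800570/199012073 ≈ 6.3755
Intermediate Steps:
23789/(-32513) - 43503/(-6121) = 23789*(-1/32513) - 43503*(-1/6121) = -23789/32513 + 43503/6121 = 1268800570/199012073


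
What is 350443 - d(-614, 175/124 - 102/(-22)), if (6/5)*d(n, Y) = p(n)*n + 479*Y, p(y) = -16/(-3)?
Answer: 8611807151/24552 ≈ 3.5076e+5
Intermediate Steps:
p(y) = 16/3 (p(y) = -16*(-⅓) = 16/3)
d(n, Y) = 40*n/9 + 2395*Y/6 (d(n, Y) = 5*(16*n/3 + 479*Y)/6 = 5*(479*Y + 16*n/3)/6 = 40*n/9 + 2395*Y/6)
350443 - d(-614, 175/124 - 102/(-22)) = 350443 - ((40/9)*(-614) + 2395*(175/124 - 102/(-22))/6) = 350443 - (-24560/9 + 2395*(175*(1/124) - 102*(-1/22))/6) = 350443 - (-24560/9 + 2395*(175/124 + 51/11)/6) = 350443 - (-24560/9 + (2395/6)*(8249/1364)) = 350443 - (-24560/9 + 19756355/8184) = 350443 - 1*(-7730615/24552) = 350443 + 7730615/24552 = 8611807151/24552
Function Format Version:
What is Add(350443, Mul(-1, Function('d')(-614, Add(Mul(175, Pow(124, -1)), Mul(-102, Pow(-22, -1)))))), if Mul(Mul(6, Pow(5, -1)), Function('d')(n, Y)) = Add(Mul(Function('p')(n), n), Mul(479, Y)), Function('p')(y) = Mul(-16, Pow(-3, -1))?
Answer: Rational(8611807151, 24552) ≈ 3.5076e+5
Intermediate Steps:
Function('p')(y) = Rational(16, 3) (Function('p')(y) = Mul(-16, Rational(-1, 3)) = Rational(16, 3))
Function('d')(n, Y) = Add(Mul(Rational(40, 9), n), Mul(Rational(2395, 6), Y)) (Function('d')(n, Y) = Mul(Rational(5, 6), Add(Mul(Rational(16, 3), n), Mul(479, Y))) = Mul(Rational(5, 6), Add(Mul(479, Y), Mul(Rational(16, 3), n))) = Add(Mul(Rational(40, 9), n), Mul(Rational(2395, 6), Y)))
Add(350443, Mul(-1, Function('d')(-614, Add(Mul(175, Pow(124, -1)), Mul(-102, Pow(-22, -1)))))) = Add(350443, Mul(-1, Add(Mul(Rational(40, 9), -614), Mul(Rational(2395, 6), Add(Mul(175, Pow(124, -1)), Mul(-102, Pow(-22, -1))))))) = Add(350443, Mul(-1, Add(Rational(-24560, 9), Mul(Rational(2395, 6), Add(Mul(175, Rational(1, 124)), Mul(-102, Rational(-1, 22))))))) = Add(350443, Mul(-1, Add(Rational(-24560, 9), Mul(Rational(2395, 6), Add(Rational(175, 124), Rational(51, 11)))))) = Add(350443, Mul(-1, Add(Rational(-24560, 9), Mul(Rational(2395, 6), Rational(8249, 1364))))) = Add(350443, Mul(-1, Add(Rational(-24560, 9), Rational(19756355, 8184)))) = Add(350443, Mul(-1, Rational(-7730615, 24552))) = Add(350443, Rational(7730615, 24552)) = Rational(8611807151, 24552)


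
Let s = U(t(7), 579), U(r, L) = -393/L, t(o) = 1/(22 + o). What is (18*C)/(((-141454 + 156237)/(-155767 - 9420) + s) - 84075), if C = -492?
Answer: 282338941896/2680427218441 ≈ 0.10533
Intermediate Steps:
s = -131/193 (s = -393/579 = -393*1/579 = -131/193 ≈ -0.67876)
(18*C)/(((-141454 + 156237)/(-155767 - 9420) + s) - 84075) = (18*(-492))/(((-141454 + 156237)/(-155767 - 9420) - 131/193) - 84075) = -8856/((14783/(-165187) - 131/193) - 84075) = -8856/((14783*(-1/165187) - 131/193) - 84075) = -8856/((-14783/165187 - 131/193) - 84075) = -8856/(-24492616/31881091 - 84075) = -8856/(-2680427218441/31881091) = -8856*(-31881091/2680427218441) = 282338941896/2680427218441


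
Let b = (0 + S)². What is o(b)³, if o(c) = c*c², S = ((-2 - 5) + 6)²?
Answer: 1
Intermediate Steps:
S = 1 (S = (-7 + 6)² = (-1)² = 1)
b = 1 (b = (0 + 1)² = 1² = 1)
o(c) = c³
o(b)³ = (1³)³ = 1³ = 1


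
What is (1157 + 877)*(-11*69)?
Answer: -1543806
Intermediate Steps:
(1157 + 877)*(-11*69) = 2034*(-1*759) = 2034*(-759) = -1543806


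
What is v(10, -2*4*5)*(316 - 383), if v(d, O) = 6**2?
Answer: -2412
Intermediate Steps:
v(d, O) = 36
v(10, -2*4*5)*(316 - 383) = 36*(316 - 383) = 36*(-67) = -2412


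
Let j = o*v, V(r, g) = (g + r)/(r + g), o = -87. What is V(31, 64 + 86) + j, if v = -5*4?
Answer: 1741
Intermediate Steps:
v = -20
V(r, g) = 1 (V(r, g) = (g + r)/(g + r) = 1)
j = 1740 (j = -87*(-20) = 1740)
V(31, 64 + 86) + j = 1 + 1740 = 1741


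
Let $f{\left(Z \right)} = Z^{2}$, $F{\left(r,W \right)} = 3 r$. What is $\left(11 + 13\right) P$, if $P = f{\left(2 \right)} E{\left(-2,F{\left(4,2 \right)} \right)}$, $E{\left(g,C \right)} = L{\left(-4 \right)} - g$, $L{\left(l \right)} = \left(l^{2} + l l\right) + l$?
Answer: $2880$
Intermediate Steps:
$L{\left(l \right)} = l + 2 l^{2}$ ($L{\left(l \right)} = \left(l^{2} + l^{2}\right) + l = 2 l^{2} + l = l + 2 l^{2}$)
$E{\left(g,C \right)} = 28 - g$ ($E{\left(g,C \right)} = - 4 \left(1 + 2 \left(-4\right)\right) - g = - 4 \left(1 - 8\right) - g = \left(-4\right) \left(-7\right) - g = 28 - g$)
$P = 120$ ($P = 2^{2} \left(28 - -2\right) = 4 \left(28 + 2\right) = 4 \cdot 30 = 120$)
$\left(11 + 13\right) P = \left(11 + 13\right) 120 = 24 \cdot 120 = 2880$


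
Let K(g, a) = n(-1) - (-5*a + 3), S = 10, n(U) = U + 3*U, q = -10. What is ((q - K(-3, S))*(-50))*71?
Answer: 188150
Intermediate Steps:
n(U) = 4*U
K(g, a) = -7 + 5*a (K(g, a) = 4*(-1) - (-5*a + 3) = -4 - (3 - 5*a) = -4 + (-3 + 5*a) = -7 + 5*a)
((q - K(-3, S))*(-50))*71 = ((-10 - (-7 + 5*10))*(-50))*71 = ((-10 - (-7 + 50))*(-50))*71 = ((-10 - 1*43)*(-50))*71 = ((-10 - 43)*(-50))*71 = -53*(-50)*71 = 2650*71 = 188150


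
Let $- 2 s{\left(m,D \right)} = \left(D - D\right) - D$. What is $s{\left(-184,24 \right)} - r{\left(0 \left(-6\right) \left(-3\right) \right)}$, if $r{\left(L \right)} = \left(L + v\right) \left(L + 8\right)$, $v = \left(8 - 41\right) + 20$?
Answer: $116$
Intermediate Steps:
$v = -13$ ($v = -33 + 20 = -13$)
$s{\left(m,D \right)} = \frac{D}{2}$ ($s{\left(m,D \right)} = - \frac{\left(D - D\right) - D}{2} = - \frac{0 - D}{2} = - \frac{\left(-1\right) D}{2} = \frac{D}{2}$)
$r{\left(L \right)} = \left(-13 + L\right) \left(8 + L\right)$ ($r{\left(L \right)} = \left(L - 13\right) \left(L + 8\right) = \left(-13 + L\right) \left(8 + L\right)$)
$s{\left(-184,24 \right)} - r{\left(0 \left(-6\right) \left(-3\right) \right)} = \frac{1}{2} \cdot 24 - \left(-104 + \left(0 \left(-6\right) \left(-3\right)\right)^{2} - 5 \cdot 0 \left(-6\right) \left(-3\right)\right) = 12 - \left(-104 + \left(0 \left(-3\right)\right)^{2} - 5 \cdot 0 \left(-3\right)\right) = 12 - \left(-104 + 0^{2} - 0\right) = 12 - \left(-104 + 0 + 0\right) = 12 - -104 = 12 + 104 = 116$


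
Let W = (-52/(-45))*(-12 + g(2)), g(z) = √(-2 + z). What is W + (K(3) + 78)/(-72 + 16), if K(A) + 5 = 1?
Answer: -6379/420 ≈ -15.188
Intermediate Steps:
K(A) = -4 (K(A) = -5 + 1 = -4)
W = -208/15 (W = (-52/(-45))*(-12 + √(-2 + 2)) = (-52*(-1/45))*(-12 + √0) = 52*(-12 + 0)/45 = (52/45)*(-12) = -208/15 ≈ -13.867)
W + (K(3) + 78)/(-72 + 16) = -208/15 + (-4 + 78)/(-72 + 16) = -208/15 + 74/(-56) = -208/15 - 1/56*74 = -208/15 - 37/28 = -6379/420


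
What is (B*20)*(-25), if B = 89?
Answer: -44500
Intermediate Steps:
(B*20)*(-25) = (89*20)*(-25) = 1780*(-25) = -44500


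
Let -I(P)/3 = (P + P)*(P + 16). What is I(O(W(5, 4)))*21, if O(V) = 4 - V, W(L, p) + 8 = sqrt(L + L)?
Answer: -43596 + 5040*sqrt(10) ≈ -27658.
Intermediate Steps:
W(L, p) = -8 + sqrt(2)*sqrt(L) (W(L, p) = -8 + sqrt(L + L) = -8 + sqrt(2*L) = -8 + sqrt(2)*sqrt(L))
I(P) = -6*P*(16 + P) (I(P) = -3*(P + P)*(P + 16) = -3*2*P*(16 + P) = -6*P*(16 + P))
I(O(W(5, 4)))*21 = -6*(4 - (-8 + sqrt(2)*sqrt(5)))*(16 + (4 - (-8 + sqrt(2)*sqrt(5))))*21 = -6*(4 - (-8 + sqrt(10)))*(16 + (4 - (-8 + sqrt(10))))*21 = -6*(4 + (8 - sqrt(10)))*(16 + (4 + (8 - sqrt(10))))*21 = -6*(12 - sqrt(10))*(16 + (12 - sqrt(10)))*21 = -6*(12 - sqrt(10))*(28 - sqrt(10))*21 = -126*(12 - sqrt(10))*(28 - sqrt(10))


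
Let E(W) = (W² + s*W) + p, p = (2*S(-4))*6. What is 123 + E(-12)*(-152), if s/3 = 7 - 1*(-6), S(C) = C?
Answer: 56667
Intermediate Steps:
s = 39 (s = 3*(7 - 1*(-6)) = 3*(7 + 6) = 3*13 = 39)
p = -48 (p = (2*(-4))*6 = -8*6 = -48)
E(W) = -48 + W² + 39*W (E(W) = (W² + 39*W) - 48 = -48 + W² + 39*W)
123 + E(-12)*(-152) = 123 + (-48 + (-12)² + 39*(-12))*(-152) = 123 + (-48 + 144 - 468)*(-152) = 123 - 372*(-152) = 123 + 56544 = 56667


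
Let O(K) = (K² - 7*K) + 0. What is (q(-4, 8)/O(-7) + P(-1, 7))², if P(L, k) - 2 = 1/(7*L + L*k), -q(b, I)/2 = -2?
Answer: 37249/9604 ≈ 3.8785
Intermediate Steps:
q(b, I) = 4 (q(b, I) = -2*(-2) = 4)
P(L, k) = 2 + 1/(7*L + L*k)
O(K) = K² - 7*K
(q(-4, 8)/O(-7) + P(-1, 7))² = (4/((-7*(-7 - 7))) + (1 + 14*(-1) + 2*(-1)*7)/((-1)*(7 + 7)))² = (4/((-7*(-14))) - 1*(1 - 14 - 14)/14)² = (4/98 - 1*1/14*(-27))² = (4*(1/98) + 27/14)² = (2/49 + 27/14)² = (193/98)² = 37249/9604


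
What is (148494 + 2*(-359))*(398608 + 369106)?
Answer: 113449704064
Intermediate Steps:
(148494 + 2*(-359))*(398608 + 369106) = (148494 - 718)*767714 = 147776*767714 = 113449704064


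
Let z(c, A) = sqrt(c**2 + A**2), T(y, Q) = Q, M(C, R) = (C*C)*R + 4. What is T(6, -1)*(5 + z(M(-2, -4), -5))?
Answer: -18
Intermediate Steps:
M(C, R) = 4 + R*C**2 (M(C, R) = C**2*R + 4 = R*C**2 + 4 = 4 + R*C**2)
z(c, A) = sqrt(A**2 + c**2)
T(6, -1)*(5 + z(M(-2, -4), -5)) = -(5 + sqrt((-5)**2 + (4 - 4*(-2)**2)**2)) = -(5 + sqrt(25 + (4 - 4*4)**2)) = -(5 + sqrt(25 + (4 - 16)**2)) = -(5 + sqrt(25 + (-12)**2)) = -(5 + sqrt(25 + 144)) = -(5 + sqrt(169)) = -(5 + 13) = -1*18 = -18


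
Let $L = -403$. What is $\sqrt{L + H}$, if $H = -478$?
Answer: $i \sqrt{881} \approx 29.682 i$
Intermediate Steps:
$\sqrt{L + H} = \sqrt{-403 - 478} = \sqrt{-881} = i \sqrt{881}$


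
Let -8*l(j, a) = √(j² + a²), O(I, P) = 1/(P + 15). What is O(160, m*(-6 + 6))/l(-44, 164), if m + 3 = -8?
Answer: -√1802/13515 ≈ -0.0031410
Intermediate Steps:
m = -11 (m = -3 - 8 = -11)
O(I, P) = 1/(15 + P)
l(j, a) = -√(a² + j²)/8 (l(j, a) = -√(j² + a²)/8 = -√(a² + j²)/8)
O(160, m*(-6 + 6))/l(-44, 164) = 1/((15 - 11*(-6 + 6))*((-√(164² + (-44)²)/8))) = 1/((15 - 11*0)*((-√(26896 + 1936)/8))) = 1/((15 + 0)*((-√1802/2))) = 1/(15*((-√1802/2))) = (-√1802/901)/15 = -√1802/13515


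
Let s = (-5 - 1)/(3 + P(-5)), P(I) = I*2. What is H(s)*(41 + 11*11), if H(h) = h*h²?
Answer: 34992/343 ≈ 102.02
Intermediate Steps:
P(I) = 2*I
s = 6/7 (s = (-5 - 1)/(3 + 2*(-5)) = -6/(3 - 10) = -6/(-7) = -6*(-⅐) = 6/7 ≈ 0.85714)
H(h) = h³
H(s)*(41 + 11*11) = (6/7)³*(41 + 11*11) = 216*(41 + 121)/343 = (216/343)*162 = 34992/343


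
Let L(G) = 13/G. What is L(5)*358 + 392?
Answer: 6614/5 ≈ 1322.8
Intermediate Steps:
L(5)*358 + 392 = (13/5)*358 + 392 = 4654/5 + 392 = 6614/5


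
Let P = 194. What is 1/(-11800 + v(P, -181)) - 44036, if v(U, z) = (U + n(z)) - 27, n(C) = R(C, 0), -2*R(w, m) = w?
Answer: -1016571062/23085 ≈ -44036.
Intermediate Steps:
R(w, m) = -w/2
n(C) = -C/2
v(U, z) = -27 + U - z/2 (v(U, z) = (U - z/2) - 27 = -27 + U - z/2)
1/(-11800 + v(P, -181)) - 44036 = 1/(-11800 + (-27 + 194 - ½*(-181))) - 44036 = 1/(-11800 + (-27 + 194 + 181/2)) - 44036 = 1/(-11800 + 515/2) - 44036 = 1/(-23085/2) - 44036 = -2/23085 - 44036 = -1016571062/23085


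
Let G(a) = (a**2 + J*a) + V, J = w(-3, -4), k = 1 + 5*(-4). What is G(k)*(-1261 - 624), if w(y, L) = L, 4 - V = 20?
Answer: -793585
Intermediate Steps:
k = -19 (k = 1 - 20 = -19)
V = -16 (V = 4 - 1*20 = 4 - 20 = -16)
J = -4
G(a) = -16 + a**2 - 4*a (G(a) = (a**2 - 4*a) - 16 = -16 + a**2 - 4*a)
G(k)*(-1261 - 624) = (-16 + (-19)**2 - 4*(-19))*(-1261 - 624) = (-16 + 361 + 76)*(-1885) = 421*(-1885) = -793585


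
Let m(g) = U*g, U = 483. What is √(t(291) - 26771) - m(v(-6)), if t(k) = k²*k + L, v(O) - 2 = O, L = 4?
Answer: 1932 + 2*√6153851 ≈ 6893.4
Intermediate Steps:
v(O) = 2 + O
m(g) = 483*g
t(k) = 4 + k³ (t(k) = k²*k + 4 = k³ + 4 = 4 + k³)
√(t(291) - 26771) - m(v(-6)) = √((4 + 291³) - 26771) - 483*(2 - 6) = √((4 + 24642171) - 26771) - 483*(-4) = √(24642175 - 26771) - 1*(-1932) = √24615404 + 1932 = 2*√6153851 + 1932 = 1932 + 2*√6153851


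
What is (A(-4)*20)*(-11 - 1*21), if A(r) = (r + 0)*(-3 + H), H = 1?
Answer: -5120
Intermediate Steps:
A(r) = -2*r (A(r) = (r + 0)*(-3 + 1) = r*(-2) = -2*r)
(A(-4)*20)*(-11 - 1*21) = (-2*(-4)*20)*(-11 - 1*21) = (8*20)*(-11 - 21) = 160*(-32) = -5120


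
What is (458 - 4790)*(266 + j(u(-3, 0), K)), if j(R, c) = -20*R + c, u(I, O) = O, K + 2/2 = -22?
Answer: -1052676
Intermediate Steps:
K = -23 (K = -1 - 22 = -23)
j(R, c) = c - 20*R
(458 - 4790)*(266 + j(u(-3, 0), K)) = (458 - 4790)*(266 + (-23 - 20*0)) = -4332*(266 + (-23 + 0)) = -4332*(266 - 23) = -4332*243 = -1052676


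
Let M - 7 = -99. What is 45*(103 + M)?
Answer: 495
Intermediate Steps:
M = -92 (M = 7 - 99 = -92)
45*(103 + M) = 45*(103 - 92) = 45*11 = 495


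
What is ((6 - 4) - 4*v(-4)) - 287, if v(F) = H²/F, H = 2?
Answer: -281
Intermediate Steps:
v(F) = 4/F (v(F) = 2²/F = 4/F)
((6 - 4) - 4*v(-4)) - 287 = ((6 - 4) - 16/(-4)) - 287 = (2 - 16*(-1)/4) - 287 = (2 - 4*(-1)) - 287 = (2 + 4) - 287 = 6 - 287 = -281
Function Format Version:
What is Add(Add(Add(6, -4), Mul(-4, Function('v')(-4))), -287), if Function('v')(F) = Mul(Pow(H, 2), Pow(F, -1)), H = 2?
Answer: -281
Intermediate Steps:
Function('v')(F) = Mul(4, Pow(F, -1)) (Function('v')(F) = Mul(Pow(2, 2), Pow(F, -1)) = Mul(4, Pow(F, -1)))
Add(Add(Add(6, -4), Mul(-4, Function('v')(-4))), -287) = Add(Add(Add(6, -4), Mul(-4, Mul(4, Pow(-4, -1)))), -287) = Add(Add(2, Mul(-4, Mul(4, Rational(-1, 4)))), -287) = Add(Add(2, Mul(-4, -1)), -287) = Add(Add(2, 4), -287) = Add(6, -287) = -281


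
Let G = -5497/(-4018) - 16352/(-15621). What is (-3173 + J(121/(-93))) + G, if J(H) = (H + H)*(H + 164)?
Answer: -15861777286795/4413463614 ≈ -3594.0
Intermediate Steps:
G = 3696853/1530858 (G = -5497*(-1/4018) - 16352*(-1/15621) = 5497/4018 + 16352/15621 = 3696853/1530858 ≈ 2.4149)
J(H) = 2*H*(164 + H) (J(H) = (2*H)*(164 + H) = 2*H*(164 + H))
(-3173 + J(121/(-93))) + G = (-3173 + 2*(121/(-93))*(164 + 121/(-93))) + 3696853/1530858 = (-3173 + 2*(121*(-1/93))*(164 + 121*(-1/93))) + 3696853/1530858 = (-3173 + 2*(-121/93)*(164 - 121/93)) + 3696853/1530858 = (-3173 + 2*(-121/93)*(15131/93)) + 3696853/1530858 = (-3173 - 3661702/8649) + 3696853/1530858 = -31104979/8649 + 3696853/1530858 = -15861777286795/4413463614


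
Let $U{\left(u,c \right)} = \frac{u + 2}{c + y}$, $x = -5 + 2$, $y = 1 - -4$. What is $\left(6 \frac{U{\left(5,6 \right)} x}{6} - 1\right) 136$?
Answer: $- \frac{4352}{11} \approx -395.64$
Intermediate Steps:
$y = 5$ ($y = 1 + 4 = 5$)
$x = -3$
$U{\left(u,c \right)} = \frac{2 + u}{5 + c}$ ($U{\left(u,c \right)} = \frac{u + 2}{c + 5} = \frac{2 + u}{5 + c}$)
$\left(6 \frac{U{\left(5,6 \right)} x}{6} - 1\right) 136 = \left(6 \frac{\frac{2 + 5}{5 + 6} \left(-3\right)}{6} - 1\right) 136 = \left(6 \cdot \frac{1}{11} \cdot 7 \left(-3\right) \frac{1}{6} - 1\right) 136 = \left(6 \cdot \frac{7}{11} \left(-3\right) \frac{1}{6} - 1\right) 136 = \left(6 \left(\left(- \frac{21}{11}\right) \frac{1}{6}\right) - 1\right) 136 = \left(6 \left(- \frac{7}{22}\right) - 1\right) 136 = \left(- \frac{21}{11} - 1\right) 136 = \left(- \frac{32}{11}\right) 136 = - \frac{4352}{11}$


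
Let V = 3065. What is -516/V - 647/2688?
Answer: -3370063/8238720 ≈ -0.40905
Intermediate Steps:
-516/V - 647/2688 = -516/3065 - 647/2688 = -3370063/8238720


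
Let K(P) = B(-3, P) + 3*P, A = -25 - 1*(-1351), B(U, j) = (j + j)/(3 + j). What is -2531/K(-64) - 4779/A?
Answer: 24893755/2560064 ≈ 9.7239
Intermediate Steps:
B(U, j) = 2*j/(3 + j) (B(U, j) = (2*j)/(3 + j) = 2*j/(3 + j))
A = 1326 (A = -25 + 1351 = 1326)
K(P) = 3*P + 2*P/(3 + P) (K(P) = 2*P/(3 + P) + 3*P = 3*P + 2*P/(3 + P))
-2531/K(-64) - 4779/A = -2531*(-(3 - 64)/(64*(11 + 3*(-64)))) - 4779/1326 = -2531*61/(64*(11 - 192)) - 4779*1/1326 = -2531/((-64*(-1/61)*(-181))) - 1593/442 = -2531/(-11584/61) - 1593/442 = -2531*(-61/11584) - 1593/442 = 154391/11584 - 1593/442 = 24893755/2560064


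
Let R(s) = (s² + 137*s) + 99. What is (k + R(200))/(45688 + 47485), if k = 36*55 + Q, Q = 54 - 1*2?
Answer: 69531/93173 ≈ 0.74626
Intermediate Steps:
Q = 52 (Q = 54 - 2 = 52)
R(s) = 99 + s² + 137*s
k = 2032 (k = 36*55 + 52 = 1980 + 52 = 2032)
(k + R(200))/(45688 + 47485) = (2032 + (99 + 200² + 137*200))/(45688 + 47485) = (2032 + (99 + 40000 + 27400))/93173 = (2032 + 67499)*(1/93173) = 69531*(1/93173) = 69531/93173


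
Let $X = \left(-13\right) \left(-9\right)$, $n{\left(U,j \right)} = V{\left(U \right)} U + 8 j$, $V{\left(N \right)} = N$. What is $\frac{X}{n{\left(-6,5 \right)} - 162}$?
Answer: $- \frac{117}{86} \approx -1.3605$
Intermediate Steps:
$n{\left(U,j \right)} = U^{2} + 8 j$ ($n{\left(U,j \right)} = U U + 8 j = U^{2} + 8 j$)
$X = 117$
$\frac{X}{n{\left(-6,5 \right)} - 162} = \frac{117}{\left(\left(-6\right)^{2} + 8 \cdot 5\right) - 162} = \frac{117}{\left(36 + 40\right) - 162} = \frac{117}{76 - 162} = \frac{117}{-86} = 117 \left(- \frac{1}{86}\right) = - \frac{117}{86}$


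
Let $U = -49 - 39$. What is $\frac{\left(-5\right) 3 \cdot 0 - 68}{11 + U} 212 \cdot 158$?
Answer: $\frac{2277728}{77} \approx 29581.0$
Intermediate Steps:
$U = -88$
$\frac{\left(-5\right) 3 \cdot 0 - 68}{11 + U} 212 \cdot 158 = \frac{\left(-5\right) 3 \cdot 0 - 68}{11 - 88} \cdot 212 \cdot 158 = \frac{\left(-15\right) 0 - 68}{-77} \cdot 212 \cdot 158 = \left(0 - 68\right) \left(- \frac{1}{77}\right) 212 \cdot 158 = \left(-68\right) \left(- \frac{1}{77}\right) 212 \cdot 158 = \frac{68}{77} \cdot 212 \cdot 158 = \frac{14416}{77} \cdot 158 = \frac{2277728}{77}$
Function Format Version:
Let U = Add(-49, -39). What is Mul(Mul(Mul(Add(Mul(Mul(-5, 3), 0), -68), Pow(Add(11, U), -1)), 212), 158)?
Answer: Rational(2277728, 77) ≈ 29581.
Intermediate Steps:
U = -88
Mul(Mul(Mul(Add(Mul(Mul(-5, 3), 0), -68), Pow(Add(11, U), -1)), 212), 158) = Mul(Mul(Mul(Add(Mul(Mul(-5, 3), 0), -68), Pow(Add(11, -88), -1)), 212), 158) = Mul(Mul(Mul(Add(Mul(-15, 0), -68), Pow(-77, -1)), 212), 158) = Mul(Mul(Mul(Add(0, -68), Rational(-1, 77)), 212), 158) = Mul(Mul(Mul(-68, Rational(-1, 77)), 212), 158) = Mul(Mul(Rational(68, 77), 212), 158) = Mul(Rational(14416, 77), 158) = Rational(2277728, 77)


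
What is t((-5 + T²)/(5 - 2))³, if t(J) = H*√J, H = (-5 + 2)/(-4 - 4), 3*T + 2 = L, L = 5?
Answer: -3*I*√3/64 ≈ -0.08119*I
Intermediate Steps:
T = 1 (T = -⅔ + (⅓)*5 = -⅔ + 5/3 = 1)
H = 3/8 (H = -3/(-8) = -3*(-⅛) = 3/8 ≈ 0.37500)
t(J) = 3*√J/8
t((-5 + T²)/(5 - 2))³ = (3*√((-5 + 1²)/(5 - 2))/8)³ = (3*√((-5 + 1)/3)/8)³ = (3*√(-4*⅓)/8)³ = (3*√(-4/3)/8)³ = (3*(2*I*√3/3)/8)³ = (I*√3/4)³ = -3*I*√3/64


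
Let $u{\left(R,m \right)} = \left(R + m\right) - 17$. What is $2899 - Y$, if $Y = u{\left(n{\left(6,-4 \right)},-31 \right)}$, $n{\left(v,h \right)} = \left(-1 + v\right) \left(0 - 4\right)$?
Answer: $2967$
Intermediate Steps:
$n{\left(v,h \right)} = 4 - 4 v$ ($n{\left(v,h \right)} = \left(-1 + v\right) \left(-4\right) = 4 - 4 v$)
$u{\left(R,m \right)} = -17 + R + m$ ($u{\left(R,m \right)} = \left(R + m\right) - 17 = -17 + R + m$)
$Y = -68$ ($Y = -17 + \left(4 - 24\right) - 31 = -17 - 20 - 31 = -68$)
$2899 - Y = 2899 - -68 = 2899 + 68 = 2967$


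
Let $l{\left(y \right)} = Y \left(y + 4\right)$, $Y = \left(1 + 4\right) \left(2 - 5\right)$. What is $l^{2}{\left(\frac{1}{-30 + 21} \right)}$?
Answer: $\frac{30625}{9} \approx 3402.8$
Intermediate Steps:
$Y = -15$ ($Y = 5 \left(-3\right) = -15$)
$l{\left(y \right)} = -60 - 15 y$ ($l{\left(y \right)} = - 15 \left(y + 4\right) = - 15 \left(4 + y\right) = -60 - 15 y$)
$l^{2}{\left(\frac{1}{-30 + 21} \right)} = \left(-60 - \frac{15}{-30 + 21}\right)^{2} = \left(-60 - \frac{15}{-9}\right)^{2} = \left(-60 - - \frac{5}{3}\right)^{2} = \left(-60 + \frac{5}{3}\right)^{2} = \left(- \frac{175}{3}\right)^{2} = \frac{30625}{9}$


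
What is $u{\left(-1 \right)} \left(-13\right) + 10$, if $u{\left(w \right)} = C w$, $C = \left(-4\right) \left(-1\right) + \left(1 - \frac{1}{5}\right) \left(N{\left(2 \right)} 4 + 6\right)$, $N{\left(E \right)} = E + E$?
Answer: $\frac{1454}{5} \approx 290.8$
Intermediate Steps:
$N{\left(E \right)} = 2 E$
$C = \frac{108}{5}$ ($C = \left(-4\right) \left(-1\right) + \left(1 - \frac{1}{5}\right) \left(2 \cdot 2 \cdot 4 + 6\right) = 4 + \left(1 - \frac{1}{5}\right) \left(4 \cdot 4 + 6\right) = 4 + \left(1 - \frac{1}{5}\right) \left(16 + 6\right) = 4 + \frac{4}{5} \cdot 22 = 4 + \frac{88}{5} = \frac{108}{5} \approx 21.6$)
$u{\left(w \right)} = \frac{108 w}{5}$
$u{\left(-1 \right)} \left(-13\right) + 10 = \frac{108}{5} \left(-1\right) \left(-13\right) + 10 = \left(- \frac{108}{5}\right) \left(-13\right) + 10 = \frac{1404}{5} + 10 = \frac{1454}{5}$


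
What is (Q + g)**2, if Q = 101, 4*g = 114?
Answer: 67081/4 ≈ 16770.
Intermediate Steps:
g = 57/2 (g = (1/4)*114 = 57/2 ≈ 28.500)
(Q + g)**2 = (101 + 57/2)**2 = (259/2)**2 = 67081/4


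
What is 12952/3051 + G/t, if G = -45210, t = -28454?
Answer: 253235959/43406577 ≈ 5.8340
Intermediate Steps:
12952/3051 + G/t = 12952/3051 - 45210/(-28454) = 12952*(1/3051) - 45210*(-1/28454) = 12952/3051 + 22605/14227 = 253235959/43406577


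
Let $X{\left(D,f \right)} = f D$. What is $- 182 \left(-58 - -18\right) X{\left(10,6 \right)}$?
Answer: $436800$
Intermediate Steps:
$X{\left(D,f \right)} = D f$
$- 182 \left(-58 - -18\right) X{\left(10,6 \right)} = - 182 \left(-58 - -18\right) 10 \cdot 6 = - 182 \left(-58 + 18\right) 60 = \left(-182\right) \left(-40\right) 60 = 7280 \cdot 60 = 436800$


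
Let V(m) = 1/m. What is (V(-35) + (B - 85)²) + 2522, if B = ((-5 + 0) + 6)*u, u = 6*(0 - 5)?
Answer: 551144/35 ≈ 15747.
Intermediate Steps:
u = -30 (u = 6*(-5) = -30)
B = -30 (B = ((-5 + 0) + 6)*(-30) = (-5 + 6)*(-30) = 1*(-30) = -30)
(V(-35) + (B - 85)²) + 2522 = (1/(-35) + (-30 - 85)²) + 2522 = (-1/35 + (-115)²) + 2522 = (-1/35 + 13225) + 2522 = 462874/35 + 2522 = 551144/35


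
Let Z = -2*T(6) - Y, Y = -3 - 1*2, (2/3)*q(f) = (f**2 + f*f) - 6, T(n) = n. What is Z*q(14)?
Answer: -4053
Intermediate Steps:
q(f) = -9 + 3*f**2 (q(f) = 3*((f**2 + f*f) - 6)/2 = 3*((f**2 + f**2) - 6)/2 = 3*(2*f**2 - 6)/2 = 3*(-6 + 2*f**2)/2 = -9 + 3*f**2)
Y = -5 (Y = -3 - 2 = -5)
Z = -7 (Z = -2*6 - 1*(-5) = -12 + 5 = -7)
Z*q(14) = -7*(-9 + 3*14**2) = -7*(-9 + 3*196) = -7*(-9 + 588) = -7*579 = -4053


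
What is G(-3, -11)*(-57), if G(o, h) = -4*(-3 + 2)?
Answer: -228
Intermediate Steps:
G(o, h) = 4 (G(o, h) = -4*(-1) = 4)
G(-3, -11)*(-57) = 4*(-57) = -228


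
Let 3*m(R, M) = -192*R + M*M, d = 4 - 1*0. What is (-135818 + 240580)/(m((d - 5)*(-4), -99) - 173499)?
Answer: -52381/85244 ≈ -0.61448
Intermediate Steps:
d = 4 (d = 4 + 0 = 4)
m(R, M) = -64*R + M²/3 (m(R, M) = (-192*R + M*M)/3 = (-192*R + M²)/3 = (M² - 192*R)/3 = -64*R + M²/3)
(-135818 + 240580)/(m((d - 5)*(-4), -99) - 173499) = (-135818 + 240580)/((-64*(4 - 5)*(-4) + (⅓)*(-99)²) - 173499) = 104762/((-(-64)*(-4) + (⅓)*9801) - 173499) = 104762/((-64*4 + 3267) - 173499) = 104762/((-256 + 3267) - 173499) = 104762/(3011 - 173499) = 104762/(-170488) = 104762*(-1/170488) = -52381/85244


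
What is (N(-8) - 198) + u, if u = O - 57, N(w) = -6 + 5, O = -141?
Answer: -397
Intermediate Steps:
N(w) = -1
u = -198 (u = -141 - 57 = -198)
(N(-8) - 198) + u = (-1 - 198) - 198 = -199 - 198 = -397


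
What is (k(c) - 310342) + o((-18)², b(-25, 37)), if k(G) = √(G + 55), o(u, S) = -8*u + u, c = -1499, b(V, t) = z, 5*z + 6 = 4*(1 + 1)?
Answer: -312610 + 38*I ≈ -3.1261e+5 + 38.0*I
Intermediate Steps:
z = ⅖ (z = -6/5 + (4*(1 + 1))/5 = -6/5 + (4*2)/5 = -6/5 + (⅕)*8 = -6/5 + 8/5 = ⅖ ≈ 0.40000)
b(V, t) = ⅖
o(u, S) = -7*u
k(G) = √(55 + G)
(k(c) - 310342) + o((-18)², b(-25, 37)) = (√(55 - 1499) - 310342) - 7*(-18)² = (√(-1444) - 310342) - 7*324 = (38*I - 310342) - 2268 = (-310342 + 38*I) - 2268 = -312610 + 38*I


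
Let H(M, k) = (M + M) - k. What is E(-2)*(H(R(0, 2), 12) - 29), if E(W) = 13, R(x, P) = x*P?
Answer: -533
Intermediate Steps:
R(x, P) = P*x
H(M, k) = -k + 2*M (H(M, k) = 2*M - k = -k + 2*M)
E(-2)*(H(R(0, 2), 12) - 29) = 13*((-1*12 + 2*(2*0)) - 29) = 13*((-12 + 2*0) - 29) = 13*((-12 + 0) - 29) = 13*(-12 - 29) = 13*(-41) = -533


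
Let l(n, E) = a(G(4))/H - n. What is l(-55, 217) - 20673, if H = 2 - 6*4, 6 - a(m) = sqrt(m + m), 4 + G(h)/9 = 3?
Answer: -226801/11 + 3*I*sqrt(2)/22 ≈ -20618.0 + 0.19285*I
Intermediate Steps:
G(h) = -9 (G(h) = -36 + 9*3 = -36 + 27 = -9)
a(m) = 6 - sqrt(2)*sqrt(m) (a(m) = 6 - sqrt(m + m) = 6 - sqrt(2*m) = 6 - sqrt(2)*sqrt(m))
H = -22 (H = 2 - 24 = -22)
l(n, E) = -3/11 - n + 3*I*sqrt(2)/22 (l(n, E) = (6 - sqrt(2)*sqrt(-9))/(-22) - n = (6 - sqrt(2)*3*I)*(-1/22) - n = (6 - 3*I*sqrt(2))*(-1/22) - n = (-3/11 + 3*I*sqrt(2)/22) - n = -3/11 - n + 3*I*sqrt(2)/22)
l(-55, 217) - 20673 = (-3/11 - 1*(-55) + 3*I*sqrt(2)/22) - 20673 = (-3/11 + 55 + 3*I*sqrt(2)/22) - 20673 = (602/11 + 3*I*sqrt(2)/22) - 20673 = -226801/11 + 3*I*sqrt(2)/22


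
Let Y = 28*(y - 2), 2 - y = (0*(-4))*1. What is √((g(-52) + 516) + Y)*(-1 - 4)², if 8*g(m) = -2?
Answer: 25*√2063/2 ≈ 567.75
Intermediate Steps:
g(m) = -¼ (g(m) = (⅛)*(-2) = -¼)
y = 2 (y = 2 - 0*(-4) = 2 - 0 = 2 - 1*0 = 2 + 0 = 2)
Y = 0 (Y = 28*(2 - 2) = 28*0 = 0)
√((g(-52) + 516) + Y)*(-1 - 4)² = √((-¼ + 516) + 0)*(-1 - 4)² = √(2063/4 + 0)*(-5)² = √(2063/4)*25 = (√2063/2)*25 = 25*√2063/2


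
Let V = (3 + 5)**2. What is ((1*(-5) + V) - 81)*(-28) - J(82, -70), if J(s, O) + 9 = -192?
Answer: 817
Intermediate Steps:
J(s, O) = -201 (J(s, O) = -9 - 192 = -201)
V = 64 (V = 8**2 = 64)
((1*(-5) + V) - 81)*(-28) - J(82, -70) = ((1*(-5) + 64) - 81)*(-28) - 1*(-201) = ((-5 + 64) - 81)*(-28) + 201 = (59 - 81)*(-28) + 201 = -22*(-28) + 201 = 616 + 201 = 817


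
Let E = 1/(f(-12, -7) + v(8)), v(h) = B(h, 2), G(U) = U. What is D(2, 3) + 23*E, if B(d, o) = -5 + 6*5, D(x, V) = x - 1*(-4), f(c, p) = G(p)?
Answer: 131/18 ≈ 7.2778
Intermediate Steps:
f(c, p) = p
D(x, V) = 4 + x (D(x, V) = x + 4 = 4 + x)
B(d, o) = 25 (B(d, o) = -5 + 30 = 25)
v(h) = 25
E = 1/18 (E = 1/(-7 + 25) = 1/18 ≈ 0.055556)
D(2, 3) + 23*E = (4 + 2) + 23*(1/18) = 6 + 23/18 = 131/18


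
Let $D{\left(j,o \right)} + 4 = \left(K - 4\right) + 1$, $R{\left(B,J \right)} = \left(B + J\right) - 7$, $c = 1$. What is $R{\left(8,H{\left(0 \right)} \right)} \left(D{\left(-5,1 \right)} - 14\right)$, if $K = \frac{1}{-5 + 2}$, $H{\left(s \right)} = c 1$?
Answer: $- \frac{128}{3} \approx -42.667$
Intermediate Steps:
$H{\left(s \right)} = 1$ ($H{\left(s \right)} = 1 \cdot 1 = 1$)
$K = - \frac{1}{3}$ ($K = \frac{1}{-3} = - \frac{1}{3} \approx -0.33333$)
$R{\left(B,J \right)} = -7 + B + J$
$D{\left(j,o \right)} = - \frac{22}{3}$ ($D{\left(j,o \right)} = -4 + \left(\left(- \frac{1}{3} - 4\right) + 1\right) = -4 + \left(- \frac{13}{3} + 1\right) = -4 - \frac{10}{3} = - \frac{22}{3}$)
$R{\left(8,H{\left(0 \right)} \right)} \left(D{\left(-5,1 \right)} - 14\right) = \left(-7 + 8 + 1\right) \left(- \frac{22}{3} - 14\right) = 2 \left(- \frac{64}{3}\right) = - \frac{128}{3}$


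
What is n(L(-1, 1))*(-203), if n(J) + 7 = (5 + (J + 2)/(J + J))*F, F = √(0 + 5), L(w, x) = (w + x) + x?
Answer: 1421 - 2639*√5/2 ≈ -1529.5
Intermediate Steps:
L(w, x) = w + 2*x
F = √5 ≈ 2.2361
n(J) = -7 + √5*(5 + (2 + J)/(2*J)) (n(J) = -7 + (5 + (J + 2)/(J + J))*√5 = -7 + (5 + (2 + J)/((2*J)))*√5 = -7 + (5 + (2 + J)*(1/(2*J)))*√5 = -7 + (5 + (2 + J)/(2*J))*√5 = -7 + √5*(5 + (2 + J)/(2*J)))
n(L(-1, 1))*(-203) = (-7 + 11*√5/2 + √5/(-1 + 2*1))*(-203) = (-7 + 11*√5/2 + √5/(-1 + 2))*(-203) = (-7 + 11*√5/2 + √5/1)*(-203) = (-7 + 11*√5/2 + √5*1)*(-203) = (-7 + 11*√5/2 + √5)*(-203) = (-7 + 13*√5/2)*(-203) = 1421 - 2639*√5/2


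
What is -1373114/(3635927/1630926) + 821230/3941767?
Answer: -8827376572330567378/14331977063009 ≈ -6.1592e+5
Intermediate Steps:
-1373114/(3635927/1630926) + 821230/3941767 = -1373114/(3635927*(1/1630926)) + 821230*(1/3941767) = -1373114/3635927/1630926 + 821230/3941767 = -1373114*1630926/3635927 + 821230/3941767 = -2239447323564/3635927 + 821230/3941767 = -8827376572330567378/14331977063009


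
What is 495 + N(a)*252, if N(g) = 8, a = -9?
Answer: 2511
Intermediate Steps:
495 + N(a)*252 = 495 + 8*252 = 495 + 2016 = 2511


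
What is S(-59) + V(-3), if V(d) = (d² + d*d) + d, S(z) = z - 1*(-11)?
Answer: -33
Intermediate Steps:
S(z) = 11 + z (S(z) = z + 11 = 11 + z)
V(d) = d + 2*d² (V(d) = (d² + d²) + d = 2*d² + d = d + 2*d²)
S(-59) + V(-3) = (11 - 59) - 3*(1 + 2*(-3)) = -48 - 3*(1 - 6) = -48 - 3*(-5) = -48 + 15 = -33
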